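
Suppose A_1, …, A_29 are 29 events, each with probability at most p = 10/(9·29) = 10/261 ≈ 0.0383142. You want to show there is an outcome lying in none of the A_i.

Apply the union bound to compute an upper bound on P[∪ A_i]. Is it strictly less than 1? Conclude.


Union bound: P[∪_{i=1}^{29} A_i] ≤ Σ_i P[A_i] ≤ 29·p = 29·(10/261) = 10/9.
Numerically: 10/9 ≈ 1.1111111.
Is 10/9 < 1? NO.
Since the bound 10/9 is ≥ 1, the union bound is uninformative here; it does NOT by itself certify existence.

29·p = 10/9 ≈ 1.1111111; existence NOT certified by the union bound.


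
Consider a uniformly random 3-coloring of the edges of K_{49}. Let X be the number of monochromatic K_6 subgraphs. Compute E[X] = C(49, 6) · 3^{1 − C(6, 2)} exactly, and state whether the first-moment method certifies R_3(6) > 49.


E[X] = C(49, 6) · 3^{1 − 15} = 13983816 · 3^{−14} = 13983816/4782969.
As a reduced fraction: E[X] = 4661272/1594323 ≈ 2.9236685.
Is E[X] < 1? NO.
Since E[X] ≥ 1, the first-moment bound is inconclusive at n = 49; it does NOT by itself certify R_3(6) > 49.

E[X] = 4661272/1594323 ≈ 2.9236685; E[X] ≥ 1; first-moment method inconclusive here.


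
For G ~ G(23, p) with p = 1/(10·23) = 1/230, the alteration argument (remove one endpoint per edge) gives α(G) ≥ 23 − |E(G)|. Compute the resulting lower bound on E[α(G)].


E[|E(G)|] = C(23, 2)·p = 253 · (1/230) = 11/10.
E[α(G)] ≥ n − E[|E(G)|] = 23 − 11/10 = 219/10.
Numerically: ≈ 21.900.
(This is only a lower bound; the true E[α(G)] may be larger.)

E[α(G)] ≥ 219/10 ≈ 21.900.


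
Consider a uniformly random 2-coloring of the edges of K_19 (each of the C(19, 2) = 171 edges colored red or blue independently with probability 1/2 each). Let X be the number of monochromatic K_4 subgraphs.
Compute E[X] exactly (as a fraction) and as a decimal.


Let X = Σ_S X_S over the C(19, 4) = 3876 subsets S of size 4, where X_S = 1 if the K_4 on S is monochromatic.
For a fixed S, the K_4 on S has C(4, 2) = 6 edges. P[all 6 edges red] = (1/2)^6, and likewise for blue, so P[monochromatic] = 2·(1/2)^6 = 2^{1 − 6} = 1/32.
By linearity of expectation: E[X] = C(19, 4) · 2^{1 − 6} = 3876 · 1/32 = 969/8.
Numerically: E[X] ≈ 121.12500.

E[X] = C(19,4)·2^(1−C(4,2)) = 969/8 ≈ 121.12500.


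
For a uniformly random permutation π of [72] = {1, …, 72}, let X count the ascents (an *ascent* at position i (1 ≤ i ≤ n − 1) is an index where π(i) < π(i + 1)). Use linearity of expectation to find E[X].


Write X = Σ X_I over i = 1, …, 71, with X_I the indicator of one ascent.
There are 71 indicators.
For each fixed i, the pair (π(i), π(i+1)) is a uniformly random ordered pair of distinct values from {1, …, 72}; by symmetry P[π(i) < π(i+1)] = 1/2.
By linearity: E[X] = 71 · (1/2) = (72 − 1) · (1/2) = 71/2 ≈ 35.5000.

E[X] = 71/2 = 35.5000.


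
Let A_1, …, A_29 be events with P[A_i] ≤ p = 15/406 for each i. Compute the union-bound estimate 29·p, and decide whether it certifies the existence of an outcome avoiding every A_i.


Union bound: P[∪_{i=1}^{29} A_i] ≤ Σ_i P[A_i] ≤ 29·p = 29·(15/406) = 15/14.
Numerically: 15/14 ≈ 1.0714286.
Is 15/14 < 1? NO.
Since the bound 15/14 is ≥ 1, the union bound is uninformative here; it does NOT by itself certify existence.

29·p = 15/14 ≈ 1.0714286; existence NOT certified by the union bound.


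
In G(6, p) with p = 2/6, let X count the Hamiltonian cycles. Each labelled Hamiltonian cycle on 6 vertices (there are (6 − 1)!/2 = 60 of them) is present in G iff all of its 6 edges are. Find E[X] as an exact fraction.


K_6 has (6 − 1)!/2 = 60 labelled Hamiltonian cycles.
For each such Hamiltonian cycle H, let X_H = 1 if all 6 edges of H are present in G. Then P[X_H = 1] = p^{6} = (1/3)^{6} = 1/729.
By linearity of expectation: E[X] = Σ_H E[X_H] = 60 · p^{6} = 60 · 1/729 = 20/243.
Numerically: E[X] ≈ 0.0823045.

E[X] = 60 · (1/3)^{6} = 20/243 ≈ 0.0823045.


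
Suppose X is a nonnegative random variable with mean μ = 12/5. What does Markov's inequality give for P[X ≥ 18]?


μ = E[X] = 12/5, a = 18.
Markov: P[X ≥ 18] ≤ μ/a = (12/5)/18 = 2/15.
Numerically: ≈ 0.13333.
(Since a = 18 > μ = 2.40000, the bound 2/15 is < 1 and informative.)

P[X ≥ 18] ≤ 2/15 ≈ 0.13333.


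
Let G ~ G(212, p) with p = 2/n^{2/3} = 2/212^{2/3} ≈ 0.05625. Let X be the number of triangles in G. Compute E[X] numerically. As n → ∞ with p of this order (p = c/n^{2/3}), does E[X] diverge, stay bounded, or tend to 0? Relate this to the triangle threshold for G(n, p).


Number of potential triangles: C(212, 3) = 1565620.
Each occurs with probability p³ ≈ (0.05625)³ ≈ 1.779993e-04.
By linearity: E[X] = C(212, 3)·p³ ≈ 1565620 · 1.779993e-04 ≈ 278.6792.
Since α = 2/3 < 1, p = c/n^{2/3} ≫ 1/n is above the triangle threshold p ~ 1/n. Asymptotically E[X] ~ (c³/6)·n^{3(1−α)} = (2³/6)·n^{1} → ∞; triangles are abundant w.h.p.

E[X] ≈ 278.6792; in regime p = Θ(1/n^{2/3}) E[X] diverges (above the triangle threshold p ~ 1/n).


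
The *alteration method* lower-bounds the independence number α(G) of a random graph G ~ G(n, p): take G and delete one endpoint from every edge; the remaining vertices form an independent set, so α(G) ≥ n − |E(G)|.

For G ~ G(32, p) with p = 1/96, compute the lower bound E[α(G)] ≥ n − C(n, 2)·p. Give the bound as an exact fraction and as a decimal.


E[|E(G)|] = C(32, 2)·p = 496 · (1/96) = 31/6.
E[α(G)] ≥ n − E[|E(G)|] = 32 − 31/6 = 161/6.
Numerically: ≈ 26.8333.
(This is only a lower bound; the true E[α(G)] may be larger.)

E[α(G)] ≥ 161/6 ≈ 26.8333.


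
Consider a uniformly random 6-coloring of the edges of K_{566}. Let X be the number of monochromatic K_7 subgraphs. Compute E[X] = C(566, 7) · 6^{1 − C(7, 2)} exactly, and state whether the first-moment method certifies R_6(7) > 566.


E[X] = C(566, 7) · 6^{1 − 21} = 3557206237959440 · 6^{−20} = 3557206237959440/3656158440062976.
As a reduced fraction: E[X] = 222325389872465/228509902503936 ≈ 0.972935.
Is E[X] < 1? YES.
Since E[X] < 1, there exists a 6-coloring of K_{566} with no monochromatic K_7; hence R_6(7) > 566.

E[X] = 222325389872465/228509902503936 ≈ 0.972935; E[X] < 1, so R_6(7) > 566.


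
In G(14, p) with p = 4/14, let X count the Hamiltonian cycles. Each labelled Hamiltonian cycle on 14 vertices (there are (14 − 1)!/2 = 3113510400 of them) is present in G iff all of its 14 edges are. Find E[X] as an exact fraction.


K_14 has (14 − 1)!/2 = 3113510400 labelled Hamiltonian cycles.
For each such Hamiltonian cycle H, let X_H = 1 if all 14 edges of H are present in G. Then P[X_H = 1] = p^{14} = (2/7)^{14} = 16384/678223072849.
By linearity: E[X] = Σ_H E[X_H] = 3113510400 · p^{14} = 3113510400 · 16384/678223072849 = 7287393484800/96889010407.
Numerically: E[X] ≈ 75.2.

E[X] = 3113510400 · (2/7)^{14} = 7287393484800/96889010407 ≈ 75.2.


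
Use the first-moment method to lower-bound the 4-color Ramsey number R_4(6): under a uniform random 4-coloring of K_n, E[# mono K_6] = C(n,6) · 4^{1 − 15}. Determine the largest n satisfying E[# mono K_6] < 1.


We need C(n, 6) · 4^{1 − 15} < 1, i.e. C(n, 6) < 4^{15 − 1} = 268435456.
Check values of n near the boundary:
  n = 74: C(74, 6) = 185250786; 185250786 < 268435456? YES
  n = 75: C(75, 6) = 201359550; 201359550 < 268435456? YES
  n = 76: C(76, 6) = 218618940; 218618940 < 268435456? YES
  n = 77: C(77, 6) = 237093780; 237093780 < 268435456? YES
  n = 78: C(78, 6) = 256851595; 256851595 < 268435456? YES
  n = 79: C(79, 6) = 277962685; 277962685 < 268435456? NO
  n = 80: C(80, 6) = 300500200; 300500200 < 268435456? NO
The largest n with C(n, 6) < 268435456 is n = 78 (where E[X] = 256851595/268435456 ≈ 0.9568468). Hence R_4(6) > 78, i.e. R_4(6) ≥ 79.

Largest n = 78; hence R_4(6) > 78.


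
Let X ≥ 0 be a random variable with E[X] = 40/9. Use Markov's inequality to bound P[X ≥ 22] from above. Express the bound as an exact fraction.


μ = E[X] = 40/9, a = 22.
Markov: P[X ≥ 22] ≤ μ/a = (40/9)/22 = 20/99.
Numerically: ≈ 0.20202.
(Since a = 22 > μ = 4.44444, the bound 20/99 is < 1 and informative.)

P[X ≥ 22] ≤ 20/99 ≈ 0.20202.


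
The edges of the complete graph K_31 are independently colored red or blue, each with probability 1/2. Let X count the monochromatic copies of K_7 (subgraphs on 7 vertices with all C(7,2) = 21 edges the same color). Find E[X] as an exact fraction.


Let X = Σ_S X_S over the C(31, 7) = 2629575 subsets S of size 7, where X_S = 1 if the K_7 on S is monochromatic.
For a fixed S, the K_7 on S has C(7, 2) = 21 edges. P[all 21 edges red] = (1/2)^21, and likewise for blue, so P[monochromatic] = 2·(1/2)^21 = 2^{1 − 21} = 1/1048576.
By linearity of expectation: E[X] = C(31, 7) · 2^{1 − 21} = 2629575 · 1/1048576 = 2629575/1048576.
Numerically: E[X] ≈ 2.50776.

E[X] = C(31,7)·2^(1−C(7,2)) = 2629575/1048576 ≈ 2.50776.


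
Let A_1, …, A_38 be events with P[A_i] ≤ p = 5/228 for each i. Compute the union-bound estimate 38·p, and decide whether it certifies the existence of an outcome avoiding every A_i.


Union bound: P[∪_{i=1}^{38} A_i] ≤ Σ_i P[A_i] ≤ 38·p = 38·(5/228) = 5/6.
Numerically: 5/6 ≈ 0.8333333.
Is 5/6 < 1? YES.
Since P[∪ A_i] ≤ 5/6 < 1, the complement has P[∩ A_i^c] ≥ 1 − 5/6 = 1/6 > 0, so some outcome avoids every A_i.

38·p = 5/6 ≈ 0.8333333; existence CERTIFIED by the union bound.


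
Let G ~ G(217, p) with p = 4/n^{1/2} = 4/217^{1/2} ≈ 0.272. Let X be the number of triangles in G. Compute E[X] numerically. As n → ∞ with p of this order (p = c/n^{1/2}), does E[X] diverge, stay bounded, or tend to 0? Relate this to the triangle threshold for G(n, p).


Number of potential triangles: C(217, 3) = 1679580.
Each occurs with probability p³ ≈ (0.272)³ ≈ 2.00212e-02.
By linearity: E[X] = C(217, 3)·p³ ≈ 1679580 · 2.00212e-02 ≈ 33627.228.
Since α = 1/2 < 1, p = c/n^{1/2} ≫ 1/n is above the triangle threshold p ~ 1/n. Asymptotically E[X] ~ (c³/6)·n^{3(1−α)} = (4³/6)·n^{1.5} → ∞; triangles are abundant w.h.p.

E[X] ≈ 33627.228; in regime p = Θ(1/n^{1/2}) E[X] diverges (above the triangle threshold p ~ 1/n).


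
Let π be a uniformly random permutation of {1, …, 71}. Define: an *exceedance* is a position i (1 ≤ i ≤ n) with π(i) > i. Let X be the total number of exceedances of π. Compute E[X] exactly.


Write X = Σ_{i=1}^{71} X_i, where X_i = 1_{π(i) > i}.
For each fixed i, π(i) is uniform over {1, …, 71} (marginal of a uniform permutation), so P[π(i) > i] = (n − i)/n. Summing: Σ_{i=1}^{71} (n − i)/n = (0 + 1 + … + 70)/71 = 71(71 − 1)/(2·71) = (71 − 1)/2.
Hence E[X] = Σ_{i=1}^{71} (71 − i)/71 = 35 ≈ 35.0000.

E[X] = 35 = 35.0000.


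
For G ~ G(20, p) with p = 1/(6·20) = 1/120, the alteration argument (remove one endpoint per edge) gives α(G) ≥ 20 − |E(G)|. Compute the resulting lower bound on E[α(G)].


E[|E(G)|] = C(20, 2)·p = 190 · (1/120) = 19/12.
E[α(G)] ≥ n − E[|E(G)|] = 20 − 19/12 = 221/12.
Numerically: ≈ 18.417.
(This is only a lower bound; the true E[α(G)] may be larger.)

E[α(G)] ≥ 221/12 ≈ 18.417.


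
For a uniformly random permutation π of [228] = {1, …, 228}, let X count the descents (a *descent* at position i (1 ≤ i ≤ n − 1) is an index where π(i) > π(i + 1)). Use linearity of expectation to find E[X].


Write X = Σ X_I over i = 1, …, 227, with X_I the indicator of one descent.
There are 227 indicators.
For each fixed i, the pair (π(i), π(i+1)) is a uniformly random ordered pair of distinct values from {1, …, 228}; by symmetry P[π(i) > π(i+1)] = 1/2.
By linearity: E[X] = 227 · (1/2) = (228 − 1) · (1/2) = 227/2 ≈ 113.500000.

E[X] = 227/2 = 113.500000.


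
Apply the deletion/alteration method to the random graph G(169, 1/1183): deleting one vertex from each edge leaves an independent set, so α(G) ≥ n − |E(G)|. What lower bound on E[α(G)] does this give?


E[|E(G)|] = C(169, 2)·p = 14196 · (1/1183) = 12.
E[α(G)] ≥ n − E[|E(G)|] = 169 − 12 = 157.
Numerically: ≈ 157.0000.
(This is only a lower bound; the true E[α(G)] may be larger.)

E[α(G)] ≥ 157 ≈ 157.0000.


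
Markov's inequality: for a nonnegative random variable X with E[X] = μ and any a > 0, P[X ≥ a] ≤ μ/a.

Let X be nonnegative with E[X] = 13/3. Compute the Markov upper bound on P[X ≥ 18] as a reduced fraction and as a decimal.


μ = E[X] = 13/3, a = 18.
Markov: P[X ≥ 18] ≤ μ/a = (13/3)/18 = 13/54.
Numerically: ≈ 0.24074.
(Since a = 18 > μ = 4.33333, the bound 13/54 is < 1 and informative.)

P[X ≥ 18] ≤ 13/54 ≈ 0.24074.


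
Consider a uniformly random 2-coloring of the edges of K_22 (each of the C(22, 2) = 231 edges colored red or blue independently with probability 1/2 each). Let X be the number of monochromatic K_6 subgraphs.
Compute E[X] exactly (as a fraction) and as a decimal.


Let X = Σ_S X_S over the C(22, 6) = 74613 subsets S of size 6, where X_S = 1 if the K_6 on S is monochromatic.
For a fixed S, the K_6 on S has C(6, 2) = 15 edges. P[all 15 edges red] = (1/2)^15, and likewise for blue, so P[monochromatic] = 2·(1/2)^15 = 2^{1 − 15} = 1/16384.
By linearity: E[X] = C(22, 6) · 2^{1 − 15} = 74613 · 1/16384 = 74613/16384.
Numerically: E[X] ≈ 4.5540.

E[X] = C(22,6)·2^(1−C(6,2)) = 74613/16384 ≈ 4.5540.


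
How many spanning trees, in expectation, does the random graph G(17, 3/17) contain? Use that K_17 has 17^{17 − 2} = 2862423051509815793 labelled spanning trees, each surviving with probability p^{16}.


K_17 has 17^{17 − 2} = 2862423051509815793 labelled spanning trees.
For each such spanning tree H, let X_H = 1 if all 16 edges of H are present in G. Then P[X_H = 1] = p^{16} = (3/17)^{16} = 43046721/48661191875666868481.
By linearity of expectation: E[X] = Σ_H E[X_H] = 2862423051509815793 · p^{16} = 2862423051509815793 · 43046721/48661191875666868481 = 43046721/17.
Numerically: E[X] ≈ 2.5322e+06.

E[X] = 2862423051509815793 · (3/17)^{16} = 43046721/17 ≈ 2.5322e+06.


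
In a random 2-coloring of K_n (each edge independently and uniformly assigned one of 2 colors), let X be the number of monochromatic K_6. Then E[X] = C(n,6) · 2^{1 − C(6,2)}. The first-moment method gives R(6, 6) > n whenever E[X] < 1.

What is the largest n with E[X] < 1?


We need C(n, 6) · 2^{1 − 15} < 1, i.e. C(n, 6) < 2^{15 − 1} = 16384.
Check values of n near the boundary:
  n = 15: C(15, 6) = 5005; 5005 < 16384? YES
  n = 16: C(16, 6) = 8008; 8008 < 16384? YES
  n = 17: C(17, 6) = 12376; 12376 < 16384? YES
  n = 18: C(18, 6) = 18564; 18564 < 16384? NO
  n = 19: C(19, 6) = 27132; 27132 < 16384? NO
  n = 20: C(20, 6) = 38760; 38760 < 16384? NO
The largest n with C(n, 6) < 16384 is n = 17 (where E[X] = 1547/2048 ≈ 0.75537). Hence R(6, 6) > 17, i.e. R(6, 6) ≥ 18.

Largest n = 17; hence R(6, 6) > 17.


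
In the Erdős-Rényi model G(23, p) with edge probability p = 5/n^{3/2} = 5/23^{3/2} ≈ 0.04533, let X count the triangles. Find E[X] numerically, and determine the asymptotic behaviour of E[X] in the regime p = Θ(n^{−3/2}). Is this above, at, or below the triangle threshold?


Number of potential triangles: C(23, 3) = 1771.
Each occurs with probability p³ ≈ (0.04533)³ ≈ 9.313968e-05.
By linearity: E[X] = C(23, 3)·p³ ≈ 1771 · 9.313968e-05 ≈ 0.1650.
Since α = 3/2 > 1, p = c/n^{3/2} = o(1/n) is below the triangle threshold p ~ 1/n. Asymptotically E[X] ~ (c³/6)·n^{3(1−α)} = (5³/6)·n^{-1.5} → 0, so by Markov's inequality G has no triangles w.h.p.

E[X] ≈ 0.1650; in regime p = Θ(1/n^{3/2}) E[X] tends to 0 (below the triangle threshold p ~ 1/n).


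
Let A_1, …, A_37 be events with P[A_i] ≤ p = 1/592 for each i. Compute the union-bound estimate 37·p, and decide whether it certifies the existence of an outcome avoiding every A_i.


Union bound: P[∪_{i=1}^{37} A_i] ≤ Σ_i P[A_i] ≤ 37·p = 37·(1/592) = 1/16.
Numerically: 1/16 ≈ 0.06250.
Is 1/16 < 1? YES.
Since P[∪ A_i] ≤ 1/16 < 1, the complement has P[∩ A_i^c] ≥ 1 − 1/16 = 15/16 > 0, so some outcome avoids every A_i.

37·p = 1/16 ≈ 0.06250; existence CERTIFIED by the union bound.


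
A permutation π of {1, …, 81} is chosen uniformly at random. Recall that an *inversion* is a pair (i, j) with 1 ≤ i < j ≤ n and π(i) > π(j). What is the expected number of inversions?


Write X = Σ X_I over the C(81, 2) = 3240 pairs i < j, with X_I the indicator of one inversion.
There are 3240 indicators.
For each fixed pair i < j, the values π(i) and π(j) are two distinct elements of {1, …, 81} in uniformly random order; by symmetry P[π(i) > π(j)] = 1/2.
By linearity: E[X] = 3240 · (1/2) = C(81, 2) · (1/2) = 3240/2 = 1620 ≈ 1620.000000.

E[X] = 1620 = 1620.000000.


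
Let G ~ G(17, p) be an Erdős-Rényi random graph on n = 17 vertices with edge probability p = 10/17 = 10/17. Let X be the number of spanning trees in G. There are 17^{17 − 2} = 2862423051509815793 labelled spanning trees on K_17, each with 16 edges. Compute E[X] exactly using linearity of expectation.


K_17 has 17^{17 − 2} = 2862423051509815793 labelled spanning trees.
For each such spanning tree H, let X_H = 1 if all 16 edges of H are present in G. Then P[X_H = 1] = p^{16} = (10/17)^{16} = 10000000000000000/48661191875666868481.
By linearity: E[X] = Σ_H E[X_H] = 2862423051509815793 · p^{16} = 2862423051509815793 · 10000000000000000/48661191875666868481 = 10000000000000000/17.
Numerically: E[X] ≈ 5.88235e+14.

E[X] = 2862423051509815793 · (10/17)^{16} = 10000000000000000/17 ≈ 5.88235e+14.


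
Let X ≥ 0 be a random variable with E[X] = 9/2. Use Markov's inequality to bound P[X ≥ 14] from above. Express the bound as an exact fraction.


μ = E[X] = 9/2, a = 14.
Markov: P[X ≥ 14] ≤ μ/a = (9/2)/14 = 9/28.
Numerically: ≈ 0.3214.
(Since a = 14 > μ = 4.5000, the bound 9/28 is < 1 and informative.)

P[X ≥ 14] ≤ 9/28 ≈ 0.3214.


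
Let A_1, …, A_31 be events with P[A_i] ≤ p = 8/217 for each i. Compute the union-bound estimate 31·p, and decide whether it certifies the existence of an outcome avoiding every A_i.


Union bound: P[∪_{i=1}^{31} A_i] ≤ Σ_i P[A_i] ≤ 31·p = 31·(8/217) = 8/7.
Numerically: 8/7 ≈ 1.143.
Is 8/7 < 1? NO.
Since the bound 8/7 is ≥ 1, the union bound is uninformative here; it does NOT by itself certify existence.

31·p = 8/7 ≈ 1.143; existence NOT certified by the union bound.


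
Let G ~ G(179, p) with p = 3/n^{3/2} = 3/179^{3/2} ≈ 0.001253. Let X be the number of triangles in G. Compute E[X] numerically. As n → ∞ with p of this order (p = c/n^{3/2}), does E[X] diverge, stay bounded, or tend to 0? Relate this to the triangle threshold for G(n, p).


Number of potential triangles: C(179, 3) = 939929.
Each occurs with probability p³ ≈ (0.001253)³ ≈ 1.965736e-09.
By linearity: E[X] = C(179, 3)·p³ ≈ 939929 · 1.965736e-09 ≈ 0.0018.
Since α = 3/2 > 1, p = c/n^{3/2} = o(1/n) is below the triangle threshold p ~ 1/n. Asymptotically E[X] ~ (c³/6)·n^{3(1−α)} = (3³/6)·n^{-1.5} → 0, so by Markov's inequality G has no triangles w.h.p.

E[X] ≈ 0.0018; in regime p = Θ(1/n^{3/2}) E[X] tends to 0 (below the triangle threshold p ~ 1/n).


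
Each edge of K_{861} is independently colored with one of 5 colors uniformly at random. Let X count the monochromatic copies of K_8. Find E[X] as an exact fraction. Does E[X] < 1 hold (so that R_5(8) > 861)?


E[X] = C(861, 8) · 5^{1 − 28} = 7250034996615275865 · 5^{−27} = 7250034996615275865/7450580596923828125.
As a reduced fraction: E[X] = 1450006999323055173/1490116119384765625 ≈ 0.9730832.
Is E[X] < 1? YES.
Since E[X] < 1, there exists a 5-coloring of K_{861} with no monochromatic K_8; hence R_5(8) > 861.

E[X] = 1450006999323055173/1490116119384765625 ≈ 0.9730832; E[X] < 1, so R_5(8) > 861.


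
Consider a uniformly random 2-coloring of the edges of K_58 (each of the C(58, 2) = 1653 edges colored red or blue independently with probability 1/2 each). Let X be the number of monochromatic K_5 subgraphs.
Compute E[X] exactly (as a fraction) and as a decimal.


Let X = Σ_S X_S over the C(58, 5) = 4582116 subsets S of size 5, where X_S = 1 if the K_5 on S is monochromatic.
For a fixed S, the K_5 on S has C(5, 2) = 10 edges. P[all 10 edges red] = (1/2)^10, and likewise for blue, so P[monochromatic] = 2·(1/2)^10 = 2^{1 − 10} = 1/512.
By linearity of expectation: E[X] = C(58, 5) · 2^{1 − 10} = 4582116 · 1/512 = 1145529/128.
Numerically: E[X] ≈ 8949.4453.

E[X] = C(58,5)·2^(1−C(5,2)) = 1145529/128 ≈ 8949.4453.


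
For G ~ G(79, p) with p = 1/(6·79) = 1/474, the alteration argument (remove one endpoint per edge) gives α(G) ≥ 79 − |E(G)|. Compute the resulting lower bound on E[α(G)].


E[|E(G)|] = C(79, 2)·p = 3081 · (1/474) = 13/2.
E[α(G)] ≥ n − E[|E(G)|] = 79 − 13/2 = 145/2.
Numerically: ≈ 72.5000.
(This is only a lower bound; the true E[α(G)] may be larger.)

E[α(G)] ≥ 145/2 ≈ 72.5000.


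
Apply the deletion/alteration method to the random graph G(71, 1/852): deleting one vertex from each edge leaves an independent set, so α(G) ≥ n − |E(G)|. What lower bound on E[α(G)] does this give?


E[|E(G)|] = C(71, 2)·p = 2485 · (1/852) = 35/12.
E[α(G)] ≥ n − E[|E(G)|] = 71 − 35/12 = 817/12.
Numerically: ≈ 68.083.
(This is only a lower bound; the true E[α(G)] may be larger.)

E[α(G)] ≥ 817/12 ≈ 68.083.


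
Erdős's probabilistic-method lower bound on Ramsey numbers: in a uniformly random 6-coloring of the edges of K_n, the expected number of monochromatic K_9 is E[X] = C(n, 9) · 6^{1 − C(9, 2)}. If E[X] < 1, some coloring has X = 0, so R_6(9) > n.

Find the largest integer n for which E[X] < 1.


We need C(n, 9) · 6^{1 − 36} < 1, i.e. C(n, 9) < 6^{36 − 1} = 1719070799748422591028658176.
Check values of n near the boundary:
  n = 4403: C(4403, 9) = 1699894433046281918452233150; 1699894433046281918452233150 < 1719070799748422591028658176? YES
  n = 4404: C(4404, 9) = 1703375445537161676647015880; 1703375445537161676647015880 < 1719070799748422591028658176? YES
  n = 4405: C(4405, 9) = 1706862792900636302463627150; 1706862792900636302463627150 < 1719070799748422591028658176? YES
  n = 4406: C(4406, 9) = 1710356485221788389505285700; 1710356485221788389505285700 < 1719070799748422591028658176? YES
  n = 4407: C(4407, 9) = 1713856532599459170657070050; 1713856532599459170657070050 < 1719070799748422591028658176? YES
  n = 4408: C(4408, 9) = 1717362945146264156457459600; 1717362945146264156457459600 < 1719070799748422591028658176? YES
  n = 4409: C(4409, 9) = 1720875732988608787686577131; 1720875732988608787686577131 < 1719070799748422591028658176? NO
  n = 4410: C(4410, 9) = 1724394906266704102180823710; 1724394906266704102180823710 < 1719070799748422591028658176? NO
  n = 4411: C(4411, 9) = 1727920475134582415883601405; 1727920475134582415883601405 < 1719070799748422591028658176? NO
The largest n with C(n, 9) < 1719070799748422591028658176 is n = 4408 (where E[X] = 35778394690547169926197075/35813974994758803979763712 ≈ 0.9990065). Hence R_6(9) > 4408, i.e. R_6(9) ≥ 4409.

Largest n = 4408; hence R_6(9) > 4408.


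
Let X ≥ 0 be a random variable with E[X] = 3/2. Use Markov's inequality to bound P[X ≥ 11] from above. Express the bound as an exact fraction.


μ = E[X] = 3/2, a = 11.
Markov: P[X ≥ 11] ≤ μ/a = (3/2)/11 = 3/22.
Numerically: ≈ 0.1364.
(Since a = 11 > μ = 1.5000, the bound 3/22 is < 1 and informative.)

P[X ≥ 11] ≤ 3/22 ≈ 0.1364.


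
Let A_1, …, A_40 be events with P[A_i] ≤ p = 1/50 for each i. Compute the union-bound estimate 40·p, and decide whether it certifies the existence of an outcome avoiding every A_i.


Union bound: P[∪_{i=1}^{40} A_i] ≤ Σ_i P[A_i] ≤ 40·p = 40·(1/50) = 4/5.
Numerically: 4/5 ≈ 0.800000.
Is 4/5 < 1? YES.
Since P[∪ A_i] ≤ 4/5 < 1, the complement has P[∩ A_i^c] ≥ 1 − 4/5 = 1/5 > 0, so some outcome avoids every A_i.

40·p = 4/5 ≈ 0.800000; existence CERTIFIED by the union bound.


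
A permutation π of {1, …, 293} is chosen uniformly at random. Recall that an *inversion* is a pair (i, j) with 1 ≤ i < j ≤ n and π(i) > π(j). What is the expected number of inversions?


Write X = Σ X_I over the C(293, 2) = 42778 pairs i < j, with X_I the indicator of one inversion.
There are 42778 indicators.
For each fixed pair i < j, the values π(i) and π(j) are two distinct elements of {1, …, 293} in uniformly random order; by symmetry P[π(i) > π(j)] = 1/2.
By linearity: E[X] = 42778 · (1/2) = C(293, 2) · (1/2) = 42778/2 = 21389 ≈ 21389.0000.

E[X] = 21389 = 21389.0000.


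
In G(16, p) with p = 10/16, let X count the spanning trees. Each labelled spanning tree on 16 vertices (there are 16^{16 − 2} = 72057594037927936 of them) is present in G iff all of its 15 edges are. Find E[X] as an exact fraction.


K_16 has 16^{16 − 2} = 72057594037927936 labelled spanning trees.
For each such spanning tree H, let X_H = 1 if all 15 edges of H are present in G. Then P[X_H = 1] = p^{15} = (5/8)^{15} = 30517578125/35184372088832.
By linearity: E[X] = Σ_H E[X_H] = 72057594037927936 · p^{15} = 72057594037927936 · 30517578125/35184372088832 = 62500000000000.
Numerically: E[X] ≈ 6.25e+13.

E[X] = 72057594037927936 · (5/8)^{15} = 62500000000000 ≈ 6.25e+13.


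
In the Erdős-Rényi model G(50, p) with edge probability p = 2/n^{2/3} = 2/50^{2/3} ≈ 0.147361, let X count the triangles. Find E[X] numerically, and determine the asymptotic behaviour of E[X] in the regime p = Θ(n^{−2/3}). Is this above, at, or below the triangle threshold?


Number of potential triangles: C(50, 3) = 19600.
Each occurs with probability p³ ≈ (0.147361)³ ≈ 3.20000000e-03.
By linearity: E[X] = C(50, 3)·p³ ≈ 19600 · 3.20000000e-03 ≈ 62.720000.
Since α = 2/3 < 1, p = c/n^{2/3} ≫ 1/n is above the triangle threshold p ~ 1/n. Asymptotically E[X] ~ (c³/6)·n^{3(1−α)} = (2³/6)·n^{1} → ∞; triangles are abundant w.h.p.

E[X] ≈ 62.720000; in regime p = Θ(1/n^{2/3}) E[X] diverges (above the triangle threshold p ~ 1/n).


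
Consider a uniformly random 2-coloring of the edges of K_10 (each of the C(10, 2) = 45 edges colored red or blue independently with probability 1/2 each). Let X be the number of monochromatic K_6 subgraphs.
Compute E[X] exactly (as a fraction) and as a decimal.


Let X = Σ_S X_S over the C(10, 6) = 210 subsets S of size 6, where X_S = 1 if the K_6 on S is monochromatic.
For a fixed S, the K_6 on S has C(6, 2) = 15 edges. P[all 15 edges red] = (1/2)^15, and likewise for blue, so P[monochromatic] = 2·(1/2)^15 = 2^{1 − 15} = 1/16384.
Summing: E[X] = C(10, 6) · 2^{1 − 15} = 210 · 1/16384 = 105/8192.
Numerically: E[X] ≈ 0.013.

E[X] = C(10,6)·2^(1−C(6,2)) = 105/8192 ≈ 0.013.


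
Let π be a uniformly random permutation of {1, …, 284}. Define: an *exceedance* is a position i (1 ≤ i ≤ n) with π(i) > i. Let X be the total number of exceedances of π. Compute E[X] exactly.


Write X = Σ_{i=1}^{284} X_i, where X_i = 1_{π(i) > i}.
For each fixed i, π(i) is uniform over {1, …, 284} (marginal of a uniform permutation), so P[π(i) > i] = (n − i)/n. Summing: Σ_{i=1}^{284} (n − i)/n = (0 + 1 + … + 283)/284 = 284(284 − 1)/(2·284) = (284 − 1)/2.
Hence E[X] = Σ_{i=1}^{284} (284 − i)/284 = 283/2 ≈ 141.5000.

E[X] = 283/2 = 141.5000.


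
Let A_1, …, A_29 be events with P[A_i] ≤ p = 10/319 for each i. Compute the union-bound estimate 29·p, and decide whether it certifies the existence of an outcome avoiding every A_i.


Union bound: P[∪_{i=1}^{29} A_i] ≤ Σ_i P[A_i] ≤ 29·p = 29·(10/319) = 10/11.
Numerically: 10/11 ≈ 0.909091.
Is 10/11 < 1? YES.
Since P[∪ A_i] ≤ 10/11 < 1, the complement has P[∩ A_i^c] ≥ 1 − 10/11 = 1/11 > 0, so some outcome avoids every A_i.

29·p = 10/11 ≈ 0.909091; existence CERTIFIED by the union bound.


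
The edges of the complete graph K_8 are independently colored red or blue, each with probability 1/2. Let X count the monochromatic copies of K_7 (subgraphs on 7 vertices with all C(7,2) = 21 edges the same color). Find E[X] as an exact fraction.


Let X = Σ_S X_S over the C(8, 7) = 8 subsets S of size 7, where X_S = 1 if the K_7 on S is monochromatic.
For a fixed S, the K_7 on S has C(7, 2) = 21 edges. P[all 21 edges red] = (1/2)^21, and likewise for blue, so P[monochromatic] = 2·(1/2)^21 = 2^{1 − 21} = 1/1048576.
Summing: E[X] = C(8, 7) · 2^{1 − 21} = 8 · 1/1048576 = 1/131072.
Numerically: E[X] ≈ 0.00001.

E[X] = C(8,7)·2^(1−C(7,2)) = 1/131072 ≈ 0.00001.


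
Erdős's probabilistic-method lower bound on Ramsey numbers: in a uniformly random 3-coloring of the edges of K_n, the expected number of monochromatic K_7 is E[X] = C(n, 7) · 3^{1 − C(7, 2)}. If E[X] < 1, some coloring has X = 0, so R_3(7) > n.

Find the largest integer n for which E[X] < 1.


We need C(n, 7) · 3^{1 − 21} < 1, i.e. C(n, 7) < 3^{21 − 1} = 3486784401.
Check values of n near the boundary:
  n = 78: C(78, 7) = 2641902120; 2641902120 < 3486784401? YES
  n = 79: C(79, 7) = 2898753715; 2898753715 < 3486784401? YES
  n = 80: C(80, 7) = 3176716400; 3176716400 < 3486784401? YES
  n = 81: C(81, 7) = 3477216600; 3477216600 < 3486784401? YES
  n = 82: C(82, 7) = 3801756816; 3801756816 < 3486784401? NO
The largest n with C(n, 7) < 3486784401 is n = 81 (where E[X] = 42928600/43046721 ≈ 0.997256). Hence R_3(7) > 81, i.e. R_3(7) ≥ 82.

Largest n = 81; hence R_3(7) > 81.


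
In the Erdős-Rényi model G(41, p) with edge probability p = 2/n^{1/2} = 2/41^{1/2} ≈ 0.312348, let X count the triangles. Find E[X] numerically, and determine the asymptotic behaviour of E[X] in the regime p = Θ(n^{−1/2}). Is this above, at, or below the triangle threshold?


Number of potential triangles: C(41, 3) = 10660.
Each occurs with probability p³ ≈ (0.312348)³ ≈ 3.04729291e-02.
By linearity: E[X] = C(41, 3)·p³ ≈ 10660 · 3.04729291e-02 ≈ 324.841425.
Since α = 1/2 < 1, p = c/n^{1/2} ≫ 1/n is above the triangle threshold p ~ 1/n. Asymptotically E[X] ~ (c³/6)·n^{3(1−α)} = (2³/6)·n^{1.5} → ∞; triangles are abundant w.h.p.

E[X] ≈ 324.841425; in regime p = Θ(1/n^{1/2}) E[X] diverges (above the triangle threshold p ~ 1/n).


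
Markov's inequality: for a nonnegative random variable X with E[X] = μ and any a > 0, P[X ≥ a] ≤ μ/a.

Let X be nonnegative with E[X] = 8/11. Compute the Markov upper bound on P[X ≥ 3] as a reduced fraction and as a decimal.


μ = E[X] = 8/11, a = 3.
Markov: P[X ≥ 3] ≤ μ/a = (8/11)/3 = 8/33.
Numerically: ≈ 0.242424.
(Since a = 3 > μ = 0.727273, the bound 8/33 is < 1 and informative.)

P[X ≥ 3] ≤ 8/33 ≈ 0.242424.


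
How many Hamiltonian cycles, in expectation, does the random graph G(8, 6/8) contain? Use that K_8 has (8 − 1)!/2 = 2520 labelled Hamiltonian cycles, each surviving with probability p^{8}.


K_8 has (8 − 1)!/2 = 2520 labelled Hamiltonian cycles.
For each such Hamiltonian cycle H, let X_H = 1 if all 8 edges of H are present in G. Then P[X_H = 1] = p^{8} = (3/4)^{8} = 6561/65536.
By linearity: E[X] = Σ_H E[X_H] = 2520 · p^{8} = 2520 · 6561/65536 = 2066715/8192.
Numerically: E[X] ≈ 252.28.

E[X] = 2520 · (3/4)^{8} = 2066715/8192 ≈ 252.28.


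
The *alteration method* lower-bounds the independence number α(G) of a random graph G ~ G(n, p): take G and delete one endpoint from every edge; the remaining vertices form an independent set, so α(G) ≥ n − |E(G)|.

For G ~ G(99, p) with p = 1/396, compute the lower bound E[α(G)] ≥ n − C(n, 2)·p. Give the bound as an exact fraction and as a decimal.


E[|E(G)|] = C(99, 2)·p = 4851 · (1/396) = 49/4.
E[α(G)] ≥ n − E[|E(G)|] = 99 − 49/4 = 347/4.
Numerically: ≈ 86.750000.
(This is only a lower bound; the true E[α(G)] may be larger.)

E[α(G)] ≥ 347/4 ≈ 86.750000.


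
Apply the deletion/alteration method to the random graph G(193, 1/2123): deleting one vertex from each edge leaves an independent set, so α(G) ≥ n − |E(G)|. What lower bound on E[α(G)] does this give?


E[|E(G)|] = C(193, 2)·p = 18528 · (1/2123) = 96/11.
E[α(G)] ≥ n − E[|E(G)|] = 193 − 96/11 = 2027/11.
Numerically: ≈ 184.272727.
(This is only a lower bound; the true E[α(G)] may be larger.)

E[α(G)] ≥ 2027/11 ≈ 184.272727.


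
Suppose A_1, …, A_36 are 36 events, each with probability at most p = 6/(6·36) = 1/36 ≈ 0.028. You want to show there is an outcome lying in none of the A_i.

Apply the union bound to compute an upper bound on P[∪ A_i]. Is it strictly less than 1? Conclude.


Union bound: P[∪_{i=1}^{36} A_i] ≤ Σ_i P[A_i] ≤ 36·p = 36·(1/36) = 1.
Numerically: 1 ≈ 1.000.
Is 1 < 1? NO.
Since the bound 1 is ≥ 1, the union bound is uninformative here; it does NOT by itself certify existence.

36·p = 1 ≈ 1.000; existence NOT certified by the union bound.


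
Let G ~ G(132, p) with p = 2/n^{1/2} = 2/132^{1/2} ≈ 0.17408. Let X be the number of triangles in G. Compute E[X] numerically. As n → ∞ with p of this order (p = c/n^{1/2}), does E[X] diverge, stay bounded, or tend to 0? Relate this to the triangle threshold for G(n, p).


Number of potential triangles: C(132, 3) = 374660.
Each occurs with probability p³ ≈ (0.17408)³ ≈ 5.2750805e-03.
By linearity: E[X] = C(132, 3)·p³ ≈ 374660 · 5.2750805e-03 ≈ 1976.36165.
Since α = 1/2 < 1, p = c/n^{1/2} ≫ 1/n is above the triangle threshold p ~ 1/n. Asymptotically E[X] ~ (c³/6)·n^{3(1−α)} = (2³/6)·n^{1.5} → ∞; triangles are abundant w.h.p.

E[X] ≈ 1976.36165; in regime p = Θ(1/n^{1/2}) E[X] diverges (above the triangle threshold p ~ 1/n).


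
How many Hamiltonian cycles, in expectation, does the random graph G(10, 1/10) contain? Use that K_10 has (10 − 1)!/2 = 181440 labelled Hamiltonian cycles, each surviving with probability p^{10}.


K_10 has (10 − 1)!/2 = 181440 labelled Hamiltonian cycles.
For each such Hamiltonian cycle H, let X_H = 1 if all 10 edges of H are present in G. Then P[X_H = 1] = p^{10} = (1/10)^{10} = 1/10000000000.
By linearity: E[X] = Σ_H E[X_H] = 181440 · p^{10} = 181440 · 1/10000000000 = 567/31250000.
Numerically: E[X] ≈ 1.8144e-05.

E[X] = 181440 · (1/10)^{10} = 567/31250000 ≈ 1.8144e-05.


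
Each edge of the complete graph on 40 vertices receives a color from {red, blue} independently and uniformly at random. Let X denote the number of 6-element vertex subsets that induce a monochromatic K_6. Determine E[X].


Let X = Σ_S X_S over the C(40, 6) = 3838380 subsets S of size 6, where X_S = 1 if the K_6 on S is monochromatic.
For a fixed S, the K_6 on S has C(6, 2) = 15 edges. P[all 15 edges red] = (1/2)^15, and likewise for blue, so P[monochromatic] = 2·(1/2)^15 = 2^{1 − 15} = 1/16384.
By linearity of expectation: E[X] = C(40, 6) · 2^{1 − 15} = 3838380 · 1/16384 = 959595/4096.
Numerically: E[X] ≈ 234.27612.

E[X] = C(40,6)·2^(1−C(6,2)) = 959595/4096 ≈ 234.27612.


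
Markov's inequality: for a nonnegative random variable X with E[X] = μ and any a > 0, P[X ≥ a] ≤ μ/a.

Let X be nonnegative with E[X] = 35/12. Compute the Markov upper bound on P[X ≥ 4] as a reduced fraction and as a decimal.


μ = E[X] = 35/12, a = 4.
Markov: P[X ≥ 4] ≤ μ/a = (35/12)/4 = 35/48.
Numerically: ≈ 0.729.
(Since a = 4 > μ = 2.917, the bound 35/48 is < 1 and informative.)

P[X ≥ 4] ≤ 35/48 ≈ 0.729.


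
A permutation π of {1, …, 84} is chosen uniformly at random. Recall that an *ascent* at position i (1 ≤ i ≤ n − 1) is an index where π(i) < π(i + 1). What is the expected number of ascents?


Write X = Σ X_I over i = 1, …, 83, with X_I the indicator of one ascent.
There are 83 indicators.
For each fixed i, the pair (π(i), π(i+1)) is a uniformly random ordered pair of distinct values from {1, …, 84}; by symmetry P[π(i) < π(i+1)] = 1/2.
By linearity: E[X] = 83 · (1/2) = (84 − 1) · (1/2) = 83/2 ≈ 41.500000.

E[X] = 83/2 = 41.500000.


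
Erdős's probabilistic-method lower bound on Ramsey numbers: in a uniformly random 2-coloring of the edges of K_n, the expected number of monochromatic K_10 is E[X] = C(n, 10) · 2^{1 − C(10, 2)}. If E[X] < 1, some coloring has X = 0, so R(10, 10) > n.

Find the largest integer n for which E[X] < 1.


We need C(n, 10) · 2^{1 − 45} < 1, i.e. C(n, 10) < 2^{45 − 1} = 17592186044416.
Check values of n near the boundary:
  n = 99: C(99, 10) = 15579278510796; 15579278510796 < 17592186044416? YES
  n = 100: C(100, 10) = 17310309456440; 17310309456440 < 17592186044416? YES
  n = 101: C(101, 10) = 19212541264840; 19212541264840 < 17592186044416? NO
The largest n with C(n, 10) < 17592186044416 is n = 100 (where E[X] = 2163788682055/2199023255552 ≈ 0.983977). Hence R(10, 10) > 100, i.e. R(10, 10) ≥ 101.

Largest n = 100; hence R(10, 10) > 100.


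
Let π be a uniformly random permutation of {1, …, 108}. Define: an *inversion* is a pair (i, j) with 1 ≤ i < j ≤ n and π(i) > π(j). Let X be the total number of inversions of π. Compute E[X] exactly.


Write X = Σ X_I over the C(108, 2) = 5778 pairs i < j, with X_I the indicator of one inversion.
There are 5778 indicators.
For each fixed pair i < j, the values π(i) and π(j) are two distinct elements of {1, …, 108} in uniformly random order; by symmetry P[π(i) > π(j)] = 1/2.
By linearity: E[X] = 5778 · (1/2) = C(108, 2) · (1/2) = 5778/2 = 2889 ≈ 2889.0000.

E[X] = 2889 = 2889.0000.


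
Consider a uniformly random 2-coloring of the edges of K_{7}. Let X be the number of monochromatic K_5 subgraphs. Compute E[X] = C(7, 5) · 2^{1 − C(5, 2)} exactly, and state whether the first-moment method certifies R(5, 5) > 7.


E[X] = C(7, 5) · 2^{1 − 10} = 21 · 2^{−9} = 21/512.
As a reduced fraction: E[X] = 21/512 ≈ 0.04102.
Is E[X] < 1? YES.
Since E[X] < 1, there exists a 2-coloring of K_{7} with no monochromatic K_5; hence R(5, 5) > 7.

E[X] = 21/512 ≈ 0.04102; E[X] < 1, so R(5, 5) > 7.


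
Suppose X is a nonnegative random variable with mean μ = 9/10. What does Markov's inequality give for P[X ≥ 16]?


μ = E[X] = 9/10, a = 16.
Markov: P[X ≥ 16] ≤ μ/a = (9/10)/16 = 9/160.
Numerically: ≈ 0.0563.
(Since a = 16 > μ = 0.9000, the bound 9/160 is < 1 and informative.)

P[X ≥ 16] ≤ 9/160 ≈ 0.0563.


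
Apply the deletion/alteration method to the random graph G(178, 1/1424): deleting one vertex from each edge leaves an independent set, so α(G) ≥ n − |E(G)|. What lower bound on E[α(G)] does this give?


E[|E(G)|] = C(178, 2)·p = 15753 · (1/1424) = 177/16.
E[α(G)] ≥ n − E[|E(G)|] = 178 − 177/16 = 2671/16.
Numerically: ≈ 166.938.
(This is only a lower bound; the true E[α(G)] may be larger.)

E[α(G)] ≥ 2671/16 ≈ 166.938.


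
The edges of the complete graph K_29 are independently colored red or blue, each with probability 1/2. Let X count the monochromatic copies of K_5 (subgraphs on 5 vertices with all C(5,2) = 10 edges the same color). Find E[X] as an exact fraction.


Let X = Σ_S X_S over the C(29, 5) = 118755 subsets S of size 5, where X_S = 1 if the K_5 on S is monochromatic.
For a fixed S, the K_5 on S has C(5, 2) = 10 edges. P[all 10 edges red] = (1/2)^10, and likewise for blue, so P[monochromatic] = 2·(1/2)^10 = 2^{1 − 10} = 1/512.
By linearity: E[X] = C(29, 5) · 2^{1 − 10} = 118755 · 1/512 = 118755/512.
Numerically: E[X] ≈ 231.943.

E[X] = C(29,5)·2^(1−C(5,2)) = 118755/512 ≈ 231.943.


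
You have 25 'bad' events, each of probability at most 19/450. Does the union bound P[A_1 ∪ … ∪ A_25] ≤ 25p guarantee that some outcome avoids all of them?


Union bound: P[∪_{i=1}^{25} A_i] ≤ Σ_i P[A_i] ≤ 25·p = 25·(19/450) = 19/18.
Numerically: 19/18 ≈ 1.05556.
Is 19/18 < 1? NO.
Since the bound 19/18 is ≥ 1, the union bound is uninformative here; it does NOT by itself certify existence.

25·p = 19/18 ≈ 1.05556; existence NOT certified by the union bound.


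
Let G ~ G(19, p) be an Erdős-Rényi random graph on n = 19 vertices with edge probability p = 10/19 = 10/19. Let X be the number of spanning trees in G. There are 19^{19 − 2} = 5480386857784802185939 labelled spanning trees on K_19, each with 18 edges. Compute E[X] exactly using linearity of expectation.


K_19 has 19^{19 − 2} = 5480386857784802185939 labelled spanning trees.
For each such spanning tree H, let X_H = 1 if all 18 edges of H are present in G. Then P[X_H = 1] = p^{18} = (10/19)^{18} = 1000000000000000000/104127350297911241532841.
Summing the indicators: E[X] = Σ_H E[X_H] = 5480386857784802185939 · p^{18} = 5480386857784802185939 · 1000000000000000000/104127350297911241532841 = 1000000000000000000/19.
Numerically: E[X] ≈ 5.2632e+16.

E[X] = 5480386857784802185939 · (10/19)^{18} = 1000000000000000000/19 ≈ 5.2632e+16.
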